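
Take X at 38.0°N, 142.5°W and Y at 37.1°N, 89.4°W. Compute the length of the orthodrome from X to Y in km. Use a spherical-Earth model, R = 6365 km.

Haversine: a = sin²(Δφ/2)+cos φ₁ cos φ₂ sin²(Δλ/2) = 0.12563;  σ = 2·atan2(√a,√(1−a))
σ = 41.519° → d = Rσ = 6365·0.72464 = 4612 km

4612 km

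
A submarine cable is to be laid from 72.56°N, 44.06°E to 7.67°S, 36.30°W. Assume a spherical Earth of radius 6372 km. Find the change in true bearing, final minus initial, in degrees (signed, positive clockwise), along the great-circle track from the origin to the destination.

-61.3°

At departure: θ₁ = atan2(sin Δλ cos φ₂, cos φ₁ sin φ₂ − sin φ₁ cos φ₂ cos Δλ) = 258.53°
At arrival: θ₂ = atan2(sin Δλ cos φ₁, −cos φ₂ sin φ₁ + sin φ₂ cos φ₁ cos Δλ) = 197.24°
Δθ = θ₂ − θ₁ = -61.3°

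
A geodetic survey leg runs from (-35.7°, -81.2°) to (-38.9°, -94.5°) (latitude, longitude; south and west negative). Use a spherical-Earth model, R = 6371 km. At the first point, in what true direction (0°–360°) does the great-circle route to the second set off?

N = sin Δλ·cos φ₂ = -0.1790;  D = cos φ₁ sin φ₂ − sin φ₁ cos φ₂ cos Δλ = -0.0680
initial course = atan2(N, D) = 249.20°

249.2°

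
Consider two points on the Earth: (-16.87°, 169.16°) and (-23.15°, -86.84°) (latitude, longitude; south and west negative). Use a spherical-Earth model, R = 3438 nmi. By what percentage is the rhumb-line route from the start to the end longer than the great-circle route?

2.3%

Great circle: σ = 1.6697 rad → d_gc = Rσ = 5740.6 nmi
Rhumb: Δφ = -0.1096, Δλ = +1.8151, Δψ = -0.1167, q = Δφ/Δψ = 0.9390 → d_rh = R√(Δφ²+q²Δλ²) = 5872.1 nmi
Excess = (5872.1 − 5740.6) / 5740.6 = 131.5 / 5740.6 = 2.29% ≈ 2.3%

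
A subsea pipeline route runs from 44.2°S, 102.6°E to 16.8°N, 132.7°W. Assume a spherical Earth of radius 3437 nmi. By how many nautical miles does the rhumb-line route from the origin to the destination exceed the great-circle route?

Great circle: cos σ = sin φ₁ sin φ₂ + cos φ₁ cos φ₂ cos Δλ,  σ = 2.2046 rad → d_gc = 7577.2 nmi
Rhumb line: Δψ = +1.1593, q = Δφ/Δψ = 0.9184, d_rh = R√(Δφ²+q²Δλ²) = 7783.6 nmi
Excess = 7783.6 − 7577.2 = 206.4 ≈ 206 nmi

206 nmi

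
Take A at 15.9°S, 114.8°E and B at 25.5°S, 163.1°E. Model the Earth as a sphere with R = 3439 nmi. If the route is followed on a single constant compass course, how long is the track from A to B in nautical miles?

2768 nmi

Δψ = ln[tan(π/4+φ₂/2)/tan(π/4+φ₁/2)] = -0.1794;  Δφ = -0.1676 rad,  Δλ = +0.8430 rad
q = Δφ/Δψ = 0.9340
d = R·√(Δφ² + q²Δλ²) = 3439·0.80502 = 2768 nmi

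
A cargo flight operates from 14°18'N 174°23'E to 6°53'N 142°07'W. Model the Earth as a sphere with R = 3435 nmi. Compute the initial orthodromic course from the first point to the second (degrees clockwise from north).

θ = atan2( sin Δλ·cos φ₂ ,  cos φ₁ sin φ₂ − sin φ₁ cos φ₂ cos Δλ )
  = atan2(+0.6834, -0.0617) = 95.16°

95.2°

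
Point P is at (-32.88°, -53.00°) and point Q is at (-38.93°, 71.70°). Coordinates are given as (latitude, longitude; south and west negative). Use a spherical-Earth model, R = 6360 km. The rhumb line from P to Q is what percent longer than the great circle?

Great circle: σ = 1.6016 rad → d_gc = Rσ = 10186.1 km
Rhumb: Δφ = -0.1056, Δλ = +2.1764, Δψ = -0.1305, q = Δφ/Δψ = 0.8092 → d_rh = R√(Δφ²+q²Δλ²) = 11221.4 km
Excess = (11221.4 − 10186.1) / 10186.1 = 1035.3 / 10186.1 = 10.16% ≈ 10.2%

10.2%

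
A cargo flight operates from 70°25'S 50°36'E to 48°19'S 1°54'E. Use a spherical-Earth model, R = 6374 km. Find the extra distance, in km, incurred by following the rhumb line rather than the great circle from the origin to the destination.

Great circle: cos σ = sin φ₁ sin φ₂ + cos φ₁ cos φ₂ cos Δλ,  σ = 0.5534 rad → d_gc = 3527.4 km
Rhumb line: Δψ = +0.7911, q = Δφ/Δψ = 0.4875, d_rh = R√(Δφ²+q²Δλ²) = 3608.5 km
Excess = 3608.5 − 3527.4 = 81.1 ≈ 81 km

81 km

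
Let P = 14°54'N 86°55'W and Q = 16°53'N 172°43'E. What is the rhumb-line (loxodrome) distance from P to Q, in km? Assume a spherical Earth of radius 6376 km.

Δψ = ln[tan(π/4+φ₂/2)/tan(π/4+φ₁/2)] = +0.0360;  Δφ = +0.0346 rad,  Δλ = -1.7517 rad
q = Δφ/Δψ = 0.9617
d = R·√(Δφ² + q²Δλ²) = 6376·1.68504 = 10744 km

10744 km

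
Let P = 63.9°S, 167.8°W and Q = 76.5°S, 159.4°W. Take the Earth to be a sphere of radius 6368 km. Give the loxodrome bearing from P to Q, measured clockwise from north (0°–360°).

167.7°

Meridional parts: M(φ₁)=-1.4619, M(φ₂)=-2.1340 → ΔM = -0.6721;  Δλ = +0.1466 rad
tan C = Δλ / ΔM = -0.2181 → C = 167.69°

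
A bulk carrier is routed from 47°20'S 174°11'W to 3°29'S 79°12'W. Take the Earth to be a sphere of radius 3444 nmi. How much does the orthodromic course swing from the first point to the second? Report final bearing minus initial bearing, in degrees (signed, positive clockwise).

-53.6°

At departure: θ₁ = atan2(sin Δλ cos φ₂, cos φ₁ sin φ₂ − sin φ₁ cos φ₂ cos Δλ) = 96.02°
At arrival: θ₂ = atan2(sin Δλ cos φ₁, −cos φ₂ sin φ₁ + sin φ₂ cos φ₁ cos Δλ) = 42.47°
Δθ = θ₂ − θ₁ = -53.6°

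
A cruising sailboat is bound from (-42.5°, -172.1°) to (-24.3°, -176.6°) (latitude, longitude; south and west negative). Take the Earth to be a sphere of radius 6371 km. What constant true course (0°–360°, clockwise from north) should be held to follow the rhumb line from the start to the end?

Meridional parts: M(φ₁)=-0.8210, M(φ₂)=-0.4374 → ΔM = +0.3835;  Δλ = -0.0785 rad
tan C = Δλ / ΔM = -0.2048 → C = 348.43°

348.4°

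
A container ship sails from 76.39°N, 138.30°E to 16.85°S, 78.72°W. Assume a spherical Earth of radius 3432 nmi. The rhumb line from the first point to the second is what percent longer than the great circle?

13.9%

Great circle: σ = 2.0505 rad → d_gc = Rσ = 7037.4 nmi
Rhumb: Δφ = -1.6273, Δλ = +2.4955, Δψ = -2.4243, q = Δφ/Δψ = 0.6713 → d_rh = R√(Δφ²+q²Δλ²) = 8015.3 nmi
Excess = (8015.3 − 7037.4) / 7037.4 = 977.9 / 7037.4 = 13.90% ≈ 13.9%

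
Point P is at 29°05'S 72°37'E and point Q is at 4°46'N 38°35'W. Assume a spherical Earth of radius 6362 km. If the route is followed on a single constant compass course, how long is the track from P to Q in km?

12457 km

Δψ = ln[tan(π/4+φ₂/2)/tan(π/4+φ₁/2)] = +0.6142;  Δφ = +0.5908 rad,  Δλ = -1.9408 rad
q = Δφ/Δψ = 0.9619
d = R·√(Δφ² + q²Δλ²) = 6362·1.95808 = 12457 km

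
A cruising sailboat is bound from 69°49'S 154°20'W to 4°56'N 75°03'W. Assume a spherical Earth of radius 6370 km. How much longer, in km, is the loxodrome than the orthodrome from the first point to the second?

Great circle: cos σ = sin φ₁ sin φ₂ + cos φ₁ cos φ₂ cos Δλ,  σ = 1.5876 rad → d_gc = 10113.0 km
Rhumb line: Δψ = +1.8123, q = Δφ/Δψ = 0.7199, d_rh = R√(Δφ²+q²Δλ²) = 10456.0 km
Excess = 10456.0 − 10113.0 = 343.0 ≈ 343 km

343 km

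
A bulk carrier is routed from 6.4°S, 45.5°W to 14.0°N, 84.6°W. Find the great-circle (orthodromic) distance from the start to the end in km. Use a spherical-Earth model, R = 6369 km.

4873 km

Haversine: a = sin²(Δφ/2)+cos φ₁ cos φ₂ sin²(Δλ/2) = 0.13933;  σ = 2·atan2(√a,√(1−a))
σ = 43.835° → d = Rσ = 6369·0.76507 = 4873 km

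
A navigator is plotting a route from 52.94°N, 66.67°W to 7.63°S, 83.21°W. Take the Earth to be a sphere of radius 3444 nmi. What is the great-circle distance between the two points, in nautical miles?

Haversine: a = sin²(Δφ/2)+cos φ₁ cos φ₂ sin²(Δλ/2) = 0.26668;  σ = 2·atan2(√a,√(1−a))
σ = 62.183° → d = Rσ = 3444·1.08530 = 3738 nmi

3738 nmi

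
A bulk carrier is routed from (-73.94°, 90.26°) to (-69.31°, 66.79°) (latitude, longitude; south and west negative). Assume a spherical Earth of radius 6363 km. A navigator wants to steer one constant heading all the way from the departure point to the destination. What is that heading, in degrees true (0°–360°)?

302.2°

Meridional parts: M(φ₁)=-1.9585, M(φ₂)=-1.7008 → ΔM = +0.2577;  Δλ = -0.4096 rad
tan C = Δλ / ΔM = -1.5896 → C = 302.17°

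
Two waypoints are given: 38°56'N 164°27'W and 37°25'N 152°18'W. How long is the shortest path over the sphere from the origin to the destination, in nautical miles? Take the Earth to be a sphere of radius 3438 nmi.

580 nmi

Haversine: a = sin²(Δφ/2)+cos φ₁ cos φ₂ sin²(Δλ/2) = 0.00709;  σ = 2·atan2(√a,√(1−a))
σ = 9.664° → d = Rσ = 3438·0.16866 = 580 nmi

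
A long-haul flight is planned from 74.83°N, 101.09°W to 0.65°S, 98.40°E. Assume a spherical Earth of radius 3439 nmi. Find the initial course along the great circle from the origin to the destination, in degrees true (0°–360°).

339.8°

θ = atan2( sin Δλ·cos φ₂ ,  cos φ₁ sin φ₂ − sin φ₁ cos φ₂ cos Δλ )
  = atan2(-0.3336, +0.9068) = 339.80°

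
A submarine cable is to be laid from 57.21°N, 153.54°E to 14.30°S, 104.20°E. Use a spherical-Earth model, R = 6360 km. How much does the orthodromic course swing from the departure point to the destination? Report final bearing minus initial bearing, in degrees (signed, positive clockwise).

-23.4°

At departure: θ₁ = atan2(sin Δλ cos φ₂, cos φ₁ sin φ₂ − sin φ₁ cos φ₂ cos Δλ) = 227.89°
At arrival: θ₂ = atan2(sin Δλ cos φ₁, −cos φ₂ sin φ₁ + sin φ₂ cos φ₁ cos Δλ) = 204.49°
Δθ = θ₂ − θ₁ = -23.4°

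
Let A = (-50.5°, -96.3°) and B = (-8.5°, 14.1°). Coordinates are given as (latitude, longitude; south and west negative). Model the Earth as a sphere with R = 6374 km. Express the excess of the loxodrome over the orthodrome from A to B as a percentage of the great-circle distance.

Great circle: σ = 1.6762 rad → d_gc = Rσ = 10684.2 km
Rhumb: Δφ = +0.7330, Δλ = +1.9268, Δψ = +0.8754, q = Δφ/Δψ = 0.8373 → d_rh = R√(Δφ²+q²Δλ²) = 11295.7 km
Excess = (11295.7 − 10684.2) / 10684.2 = 611.5 / 10684.2 = 5.72% ≈ 5.7%

5.7%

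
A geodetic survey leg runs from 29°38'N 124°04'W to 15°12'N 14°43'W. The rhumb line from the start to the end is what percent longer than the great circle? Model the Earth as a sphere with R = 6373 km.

3.3%

Great circle: σ = 1.7196 rad → d_gc = Rσ = 10959.2 km
Rhumb: Δφ = -0.2519, Δλ = +1.9085, Δψ = -0.2735, q = Δφ/Δψ = 0.9212 → d_rh = R√(Δφ²+q²Δλ²) = 11318.4 km
Excess = (11318.4 − 10959.2) / 10959.2 = 359.2 / 10959.2 = 3.28% ≈ 3.3%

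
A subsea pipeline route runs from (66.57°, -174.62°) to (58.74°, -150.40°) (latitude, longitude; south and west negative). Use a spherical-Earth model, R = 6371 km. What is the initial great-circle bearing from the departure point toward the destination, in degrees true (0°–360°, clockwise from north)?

θ = atan2( sin Δλ·cos φ₂ ,  cos φ₁ sin φ₂ − sin φ₁ cos φ₂ cos Δλ )
  = atan2(+0.2129, -0.0943) = 113.90°

113.9°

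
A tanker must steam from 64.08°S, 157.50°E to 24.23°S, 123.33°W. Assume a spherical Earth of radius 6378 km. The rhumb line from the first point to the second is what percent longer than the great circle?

4.6%

Great circle: σ = 1.1107 rad → d_gc = Rσ = 7084.2 km
Rhumb: Δφ = +0.6955, Δλ = +1.3818, Δψ = +1.0330, q = Δφ/Δψ = 0.6733 → d_rh = R√(Δφ²+q²Δλ²) = 7408.6 km
Excess = (7408.6 − 7084.2) / 7084.2 = 324.4 / 7084.2 = 4.58% ≈ 4.6%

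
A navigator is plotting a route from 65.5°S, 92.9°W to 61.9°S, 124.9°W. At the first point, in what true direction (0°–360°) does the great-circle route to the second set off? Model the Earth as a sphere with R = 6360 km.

269.5°

N = sin Δλ·cos φ₂ = -0.2496;  D = cos φ₁ sin φ₂ − sin φ₁ cos φ₂ cos Δλ = -0.0023
initial course = atan2(N, D) = 269.46°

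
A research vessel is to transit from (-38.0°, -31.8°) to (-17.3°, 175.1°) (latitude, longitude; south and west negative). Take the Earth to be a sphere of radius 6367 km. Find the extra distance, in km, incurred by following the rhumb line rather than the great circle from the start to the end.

Great circle: cos σ = sin φ₁ sin φ₂ + cos φ₁ cos φ₂ cos Δλ,  σ = 2.0804 rad → d_gc = 13246.2 km
Rhumb line: Δψ = +0.4114, q = Δφ/Δψ = 0.8783, d_rh = R√(Δφ²+q²Δλ²) = 15118.5 km
Excess = 15118.5 − 13246.2 = 1872.3 ≈ 1872 km

1872 km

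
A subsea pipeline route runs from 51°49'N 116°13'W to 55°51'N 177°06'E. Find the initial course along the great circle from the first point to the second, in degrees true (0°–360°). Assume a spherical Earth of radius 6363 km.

N = sin Δλ·cos φ₂ = -0.5155;  D = cos φ₁ sin φ₂ − sin φ₁ cos φ₂ cos Δλ = +0.3369
initial course = atan2(N, D) = 303.17°

303.2°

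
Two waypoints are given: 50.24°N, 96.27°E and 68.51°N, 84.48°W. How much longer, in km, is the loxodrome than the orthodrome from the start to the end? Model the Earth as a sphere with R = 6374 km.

3256 km

Great circle: cos σ = sin φ₁ sin φ₂ + cos φ₁ cos φ₂ cos Δλ,  σ = 1.0690 rad → d_gc = 6813.8 km
Rhumb line: Δψ = +0.6447, q = Δφ/Δψ = 0.4946, d_rh = R√(Δφ²+q²Δλ²) = 10069.4 km
Excess = 10069.4 − 6813.8 = 3255.6 ≈ 3256 km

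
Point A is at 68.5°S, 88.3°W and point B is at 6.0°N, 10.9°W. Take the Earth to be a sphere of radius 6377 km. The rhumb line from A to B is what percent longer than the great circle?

Great circle: σ = 1.5885 rad → d_gc = Rσ = 10130.1 km
Rhumb: Δφ = +1.3003, Δλ = +1.3509, Δψ = +1.7664, q = Δφ/Δψ = 0.7361 → d_rh = R√(Δφ²+q²Δλ²) = 10438.7 km
Excess = (10438.7 − 10130.1) / 10130.1 = 308.6 / 10130.1 = 3.046% ≈ 3.0%

3.0%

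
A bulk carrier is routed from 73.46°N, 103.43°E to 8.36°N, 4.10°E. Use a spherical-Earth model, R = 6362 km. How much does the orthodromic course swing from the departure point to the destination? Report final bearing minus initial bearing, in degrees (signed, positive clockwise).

-84.9°

Initial bearing θ₁ = atan2(sin Δλ cos φ₂, cos φ₁ sin φ₂ − sin φ₁ cos φ₂ cos Δλ) = 281.30°
Final bearing θ₂ = (initial bearing from the destination back to the start) + 180° = 196.39°
Δθ = θ₂ − θ₁ = -84.9°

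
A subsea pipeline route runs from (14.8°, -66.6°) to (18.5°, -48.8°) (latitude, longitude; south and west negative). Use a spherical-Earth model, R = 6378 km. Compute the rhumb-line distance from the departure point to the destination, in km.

Δψ = ln[tan(π/4+φ₂/2)/tan(π/4+φ₁/2)] = +0.0674;  Δφ = +0.0646 rad,  Δλ = +0.3107 rad
q = Δφ/Δψ = 0.9579
d = R·√(Δφ² + q²Δλ²) = 6378·0.30451 = 1942 km

1942 km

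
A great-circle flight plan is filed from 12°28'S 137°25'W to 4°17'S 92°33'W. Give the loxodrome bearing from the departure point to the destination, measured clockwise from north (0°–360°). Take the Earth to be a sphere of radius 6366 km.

Δψ = ln[tan(π/4+φ₂/2)/tan(π/4+φ₁/2)] = +0.1445
Δλ = +0.7831 rad (taken the short way round)
course = atan2(Δλ, Δψ) = 79.55°

79.5°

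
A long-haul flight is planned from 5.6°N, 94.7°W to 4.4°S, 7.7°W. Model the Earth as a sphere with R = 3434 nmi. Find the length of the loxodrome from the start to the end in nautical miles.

5242 nmi

Δψ = ln[tan(π/4+φ₂/2)/tan(π/4+φ₁/2)] = -0.1748;  Δφ = -0.1745 rad,  Δλ = +1.5184 rad
q = Δφ/Δψ = 0.9987
d = R·√(Δφ² + q²Δλ²) = 3434·1.52644 = 5242 nmi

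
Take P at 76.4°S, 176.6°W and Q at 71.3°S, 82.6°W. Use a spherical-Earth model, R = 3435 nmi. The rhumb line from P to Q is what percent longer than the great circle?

Great circle: σ = 0.4143 rad → d_gc = Rσ = 1423.2 nmi
Rhumb: Δφ = +0.0890, Δλ = +1.6406, Δψ = +0.3227, q = Δφ/Δψ = 0.2759 → d_rh = R√(Δφ²+q²Δλ²) = 1584.4 nmi
Excess = (1584.4 − 1423.2) / 1423.2 = 161.2 / 1423.2 = 11.33% ≈ 11.3%

11.3%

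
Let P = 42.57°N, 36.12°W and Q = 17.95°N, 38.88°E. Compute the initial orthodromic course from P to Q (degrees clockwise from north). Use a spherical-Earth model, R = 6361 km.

86.2°

N = sin Δλ·cos φ₂ = +0.9189;  D = cos φ₁ sin φ₂ − sin φ₁ cos φ₂ cos Δλ = +0.0604
initial course = atan2(N, D) = 86.24°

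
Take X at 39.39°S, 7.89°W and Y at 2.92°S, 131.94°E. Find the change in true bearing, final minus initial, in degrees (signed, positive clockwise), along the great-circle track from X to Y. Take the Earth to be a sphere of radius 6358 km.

-92.2°

At departure: θ₁ = atan2(sin Δλ cos φ₂, cos φ₁ sin φ₂ − sin φ₁ cos φ₂ cos Δλ) = 129.11°
At arrival: θ₂ = atan2(sin Δλ cos φ₁, −cos φ₂ sin φ₁ + sin φ₂ cos φ₁ cos Δλ) = 36.91°
Δθ = θ₂ − θ₁ = -92.2°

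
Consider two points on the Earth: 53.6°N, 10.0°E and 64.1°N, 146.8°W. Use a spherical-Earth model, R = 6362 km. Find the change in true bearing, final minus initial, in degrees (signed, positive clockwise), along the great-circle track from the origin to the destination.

-153.1°

At departure: θ₁ = atan2(sin Δλ cos φ₂, cos φ₁ sin φ₂ − sin φ₁ cos φ₂ cos Δλ) = 348.65°
At arrival: θ₂ = atan2(sin Δλ cos φ₁, −cos φ₂ sin φ₁ + sin φ₂ cos φ₁ cos Δλ) = 195.51°
Δθ = θ₂ − θ₁ = -153.1°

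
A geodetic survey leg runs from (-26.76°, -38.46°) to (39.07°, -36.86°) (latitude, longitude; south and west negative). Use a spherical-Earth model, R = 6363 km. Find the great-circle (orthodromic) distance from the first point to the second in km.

cos σ = sin φ₁ sin φ₂ + cos φ₁ cos φ₂ cos Δλ
      = sin(-26.76°)sin(39.07°) + cos(-26.76°)cos(39.07°)cos(1.60°) = 0.4092
σ = 65.847° → d = Rσ = 6363·1.14925 = 7313 km

7313 km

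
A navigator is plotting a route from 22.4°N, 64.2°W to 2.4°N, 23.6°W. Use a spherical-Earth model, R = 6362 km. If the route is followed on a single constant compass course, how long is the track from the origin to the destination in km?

Rhumb course C = atan2(Δλ, Δψ) with Δψ = ln[tan(π/4+φ₂/2)/tan(π/4+φ₁/2)] = -0.3594, Δλ = +0.7086 → C = 116.89°
d = R·|Δφ| / |cos C| = 6362·0.34907 / 0.45235 = 4909 km

4909 km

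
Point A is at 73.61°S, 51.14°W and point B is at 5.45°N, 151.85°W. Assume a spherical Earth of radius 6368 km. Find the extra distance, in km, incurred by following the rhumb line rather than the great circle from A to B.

697 km

Great circle: cos σ = sin φ₁ sin φ₂ + cos φ₁ cos φ₂ cos Δλ,  σ = 1.7146 rad → d_gc = 10918.6 km
Rhumb line: Δψ = +2.0331, q = Δφ/Δψ = 0.6787, d_rh = R√(Δφ²+q²Δλ²) = 11615.5 km
Excess = 11615.5 − 10918.6 = 696.9 ≈ 697 km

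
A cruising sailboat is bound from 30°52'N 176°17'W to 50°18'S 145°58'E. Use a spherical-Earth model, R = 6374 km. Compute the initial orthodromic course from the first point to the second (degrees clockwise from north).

N = sin Δλ·cos φ₂ = -0.3911;  D = cos φ₁ sin φ₂ − sin φ₁ cos φ₂ cos Δλ = -0.9195
initial course = atan2(N, D) = 203.04°

203.0°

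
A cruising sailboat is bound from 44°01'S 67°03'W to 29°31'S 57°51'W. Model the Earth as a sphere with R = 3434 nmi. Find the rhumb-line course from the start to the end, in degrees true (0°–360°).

Meridional parts: M(φ₁)=-0.8573, M(φ₂)=-0.5396 → ΔM = +0.3177;  Δλ = +0.1606 rad
tan C = Δλ / ΔM = +0.5054 → C = 26.81°

26.8°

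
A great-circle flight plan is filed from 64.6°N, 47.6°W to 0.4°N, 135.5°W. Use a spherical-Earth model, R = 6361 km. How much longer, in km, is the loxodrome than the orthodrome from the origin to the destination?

403 km

Great circle: cos σ = sin φ₁ sin φ₂ + cos φ₁ cos φ₂ cos Δλ,  σ = 1.5488 rad → d_gc = 9851.7 km
Rhumb line: Δψ = -1.4831, q = Δφ/Δψ = 0.7555, d_rh = R√(Δφ²+q²Δλ²) = 10254.8 km
Excess = 10254.8 − 9851.7 = 403.1 ≈ 403 km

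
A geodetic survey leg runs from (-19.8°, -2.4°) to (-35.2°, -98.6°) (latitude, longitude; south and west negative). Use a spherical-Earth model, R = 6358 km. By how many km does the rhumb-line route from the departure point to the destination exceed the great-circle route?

Great circle: cos σ = sin φ₁ sin φ₂ + cos φ₁ cos φ₂ cos Δλ,  σ = 1.4583 rad → d_gc = 9272.1 km
Rhumb line: Δψ = -0.3044, q = Δφ/Δψ = 0.8829, d_rh = R√(Δφ²+q²Δλ²) = 9578.5 km
Excess = 9578.5 − 9272.1 = 306.4 ≈ 306 km

306 km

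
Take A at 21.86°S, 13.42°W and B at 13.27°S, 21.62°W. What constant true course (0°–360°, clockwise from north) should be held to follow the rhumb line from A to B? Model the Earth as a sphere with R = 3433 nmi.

Δψ = ln[tan(π/4+φ₂/2)/tan(π/4+φ₁/2)] = +0.1574
Δλ = -0.1431 rad (taken the short way round)
course = atan2(Δλ, Δψ) = 317.73°

317.7°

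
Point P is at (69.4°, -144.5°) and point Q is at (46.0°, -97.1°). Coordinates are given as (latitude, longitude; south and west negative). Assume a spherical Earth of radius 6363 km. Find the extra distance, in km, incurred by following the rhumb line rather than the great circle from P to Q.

77 km

Great circle: cos σ = sin φ₁ sin φ₂ + cos φ₁ cos φ₂ cos Δλ,  σ = 0.5758 rad → d_gc = 3663.5 km
Rhumb line: Δψ = -0.7990, q = Δφ/Δψ = 0.5112, d_rh = R√(Δφ²+q²Δλ²) = 3740.8 km
Excess = 3740.8 − 3663.5 = 77.3 ≈ 77 km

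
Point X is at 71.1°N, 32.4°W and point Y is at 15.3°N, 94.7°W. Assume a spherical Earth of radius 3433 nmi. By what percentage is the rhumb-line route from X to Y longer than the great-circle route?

Great circle: σ = 1.1649 rad → d_gc = Rσ = 3999.0 nmi
Rhumb: Δφ = -0.9739, Δλ = -1.0873, Δψ = -1.5228, q = Δφ/Δψ = 0.6395 → d_rh = R√(Δφ²+q²Δλ²) = 4108.2 nmi
Excess = (4108.2 − 3999.0) / 3999.0 = 109.2 / 3999.0 = 2.73% ≈ 2.7%

2.7%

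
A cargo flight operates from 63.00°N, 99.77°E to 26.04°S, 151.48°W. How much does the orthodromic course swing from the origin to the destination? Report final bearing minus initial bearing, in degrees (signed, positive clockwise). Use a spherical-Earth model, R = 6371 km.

Initial bearing θ₁ = atan2(sin Δλ cos φ₂, cos φ₁ sin φ₂ − sin φ₁ cos φ₂ cos Δλ) = 86.10°
Final bearing θ₂ = (initial bearing from the destination back to the start) + 180° = 149.73°
Δθ = θ₂ − θ₁ = +63.6°

+63.6°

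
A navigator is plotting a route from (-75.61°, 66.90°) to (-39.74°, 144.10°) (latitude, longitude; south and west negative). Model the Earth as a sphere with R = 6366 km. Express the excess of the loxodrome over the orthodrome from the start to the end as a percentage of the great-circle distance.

5.8%

Great circle: σ = 0.8479 rad → d_gc = Rσ = 5397.5 km
Rhumb: Δφ = +0.6260, Δλ = +1.3474, Δψ = +1.3126, q = Δφ/Δψ = 0.4770 → d_rh = R√(Δφ²+q²Δλ²) = 5711.5 km
Excess = (5711.5 − 5397.5) / 5397.5 = 314.0 / 5397.5 = 5.82% ≈ 5.8%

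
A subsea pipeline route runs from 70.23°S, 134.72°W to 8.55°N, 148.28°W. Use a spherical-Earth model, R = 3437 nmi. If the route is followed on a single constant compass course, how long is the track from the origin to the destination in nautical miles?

Δψ = ln[tan(π/4+φ₂/2)/tan(π/4+φ₁/2)] = +1.8970;  Δφ = +1.3750 rad,  Δλ = -0.2367 rad
q = Δφ/Δψ = 0.7248
d = R·√(Δφ² + q²Δλ²) = 3437·1.38563 = 4762 nmi

4762 nmi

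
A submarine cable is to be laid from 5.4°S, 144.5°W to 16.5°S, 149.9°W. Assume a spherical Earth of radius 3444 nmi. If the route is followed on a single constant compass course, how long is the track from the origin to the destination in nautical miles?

739 nmi

Rhumb course C = atan2(Δλ, Δψ) with Δψ = ln[tan(π/4+φ₂/2)/tan(π/4+φ₁/2)] = -0.1977, Δλ = -0.0942 → C = 205.49°
d = R·|Δφ| / |cos C| = 3444·0.19373 / 0.90264 = 739 nmi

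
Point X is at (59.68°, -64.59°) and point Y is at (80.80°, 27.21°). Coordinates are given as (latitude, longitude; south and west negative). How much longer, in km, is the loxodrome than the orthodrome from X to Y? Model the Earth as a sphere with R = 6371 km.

Great circle: cos σ = sin φ₁ sin φ₂ + cos φ₁ cos φ₂ cos Δλ,  σ = 0.5556 rad → d_gc = 3539.778 km
Rhumb line: Δψ = +1.2142, q = Δφ/Δψ = 0.3036, d_rh = R√(Δφ²+q²Δλ²) = 3888.283 km
Excess = 3888.283 − 3539.778 = 348.505 ≈ 349 km

349 km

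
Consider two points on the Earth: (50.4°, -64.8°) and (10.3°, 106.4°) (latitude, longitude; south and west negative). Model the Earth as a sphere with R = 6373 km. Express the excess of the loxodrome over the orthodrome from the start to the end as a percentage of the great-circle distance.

Great circle: σ = 2.0737 rad → d_gc = Rσ = 13215.9 km
Rhumb: Δφ = -0.6999, Δλ = +2.9880, Δψ = -0.8408, q = Δφ/Δψ = 0.8323 → d_rh = R√(Δφ²+q²Δλ²) = 16465.7 km
Excess = (16465.7 − 13215.9) / 13215.9 = 3249.8 / 13215.9 = 24.59% ≈ 24.6%

24.6%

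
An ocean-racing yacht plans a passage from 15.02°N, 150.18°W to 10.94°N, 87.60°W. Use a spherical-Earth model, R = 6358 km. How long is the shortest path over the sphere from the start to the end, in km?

cos σ = sin φ₁ sin φ₂ + cos φ₁ cos φ₂ cos Δλ
      = sin(15.02°)sin(10.94°) + cos(15.02°)cos(10.94°)cos(62.58°) = 0.4859
σ = 60.930° → d = Rσ = 6358·1.06343 = 6761 km

6761 km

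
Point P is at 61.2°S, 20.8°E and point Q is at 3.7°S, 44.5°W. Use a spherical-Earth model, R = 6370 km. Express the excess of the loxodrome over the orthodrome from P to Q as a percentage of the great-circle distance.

Great circle: σ = 1.3104 rad → d_gc = Rσ = 8347.4 km
Rhumb: Δφ = +1.0036, Δλ = -1.1397, Δψ = +1.2950, q = Δφ/Δψ = 0.7749 → d_rh = R√(Δφ²+q²Δλ²) = 8515.8 km
Excess = (8515.8 − 8347.4) / 8347.4 = 168.4 / 8347.4 = 2.02% ≈ 2.0%

2.0%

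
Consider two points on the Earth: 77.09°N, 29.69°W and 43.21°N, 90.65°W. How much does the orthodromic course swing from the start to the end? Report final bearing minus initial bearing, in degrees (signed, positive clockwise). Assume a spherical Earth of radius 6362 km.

-56.2°

Initial bearing θ₁ = atan2(sin Δλ cos φ₂, cos φ₁ sin φ₂ − sin φ₁ cos φ₂ cos Δλ) = 253.24°
Final bearing θ₂ = (initial bearing from the destination back to the start) + 180° = 197.07°
Δθ = θ₂ − θ₁ = -56.2°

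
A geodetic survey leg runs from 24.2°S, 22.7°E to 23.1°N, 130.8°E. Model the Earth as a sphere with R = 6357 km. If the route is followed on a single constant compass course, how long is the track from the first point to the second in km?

12775 km

Δψ = ln[tan(π/4+φ₂/2)/tan(π/4+φ₁/2)] = +0.8501;  Δφ = +0.8255 rad,  Δλ = +1.8867 rad
q = Δφ/Δψ = 0.9711
d = R·√(Δφ² + q²Δλ²) = 6357·2.00963 = 12775 km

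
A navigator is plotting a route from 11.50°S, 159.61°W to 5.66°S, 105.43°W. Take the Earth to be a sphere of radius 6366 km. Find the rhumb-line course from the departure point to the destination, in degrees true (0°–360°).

Meridional parts: M(φ₁)=-0.2021, M(φ₂)=-0.0989 → ΔM = +0.1031;  Δλ = +0.9456 rad
tan C = Δλ / ΔM = +9.1694 → C = 83.78°

83.8°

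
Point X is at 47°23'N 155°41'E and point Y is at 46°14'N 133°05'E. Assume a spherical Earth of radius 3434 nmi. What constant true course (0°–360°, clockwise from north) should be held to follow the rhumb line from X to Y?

Δψ = ln[tan(π/4+φ₂/2)/tan(π/4+φ₁/2)] = -0.0293
Δλ = -0.3944 rad (taken the short way round)
course = atan2(Δλ, Δψ) = 265.75°

265.7°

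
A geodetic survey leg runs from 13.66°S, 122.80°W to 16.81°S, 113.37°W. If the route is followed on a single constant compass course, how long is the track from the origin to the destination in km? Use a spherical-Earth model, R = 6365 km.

Δψ = ln[tan(π/4+φ₂/2)/tan(π/4+φ₁/2)] = -0.0570;  Δφ = -0.0550 rad,  Δλ = +0.1646 rad
q = Δφ/Δψ = 0.9647
d = R·√(Δφ² + q²Δλ²) = 6365·0.16803 = 1069 km

1069 km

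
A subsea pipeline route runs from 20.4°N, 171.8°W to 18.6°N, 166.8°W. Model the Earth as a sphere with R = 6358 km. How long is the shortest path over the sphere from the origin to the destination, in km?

560 km

cos σ = sin φ₁ sin φ₂ + cos φ₁ cos φ₂ cos Δλ
      = sin(20.40°)sin(18.60°) + cos(20.40°)cos(18.60°)cos(5.00°) = 0.9961
σ = 5.045° → d = Rσ = 6358·0.08805 = 560 km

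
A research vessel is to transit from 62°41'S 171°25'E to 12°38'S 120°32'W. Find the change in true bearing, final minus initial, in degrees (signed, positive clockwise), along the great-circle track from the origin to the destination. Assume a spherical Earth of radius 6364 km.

-49.0°

At departure: θ₁ = atan2(sin Δλ cos φ₂, cos φ₁ sin φ₂ − sin φ₁ cos φ₂ cos Δλ) = 76.12°
At arrival: θ₂ = atan2(sin Δλ cos φ₁, −cos φ₂ sin φ₁ + sin φ₂ cos φ₁ cos Δλ) = 27.16°
Δθ = θ₂ − θ₁ = -49.0°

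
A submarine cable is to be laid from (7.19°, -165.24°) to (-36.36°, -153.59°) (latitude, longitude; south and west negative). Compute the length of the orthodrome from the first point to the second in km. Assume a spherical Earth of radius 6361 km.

Haversine: a = sin²(Δφ/2)+cos φ₁ cos φ₂ sin²(Δλ/2) = 0.14584;  σ = 2·atan2(√a,√(1−a))
σ = 44.902° → d = Rσ = 6361·0.78369 = 4985 km

4985 km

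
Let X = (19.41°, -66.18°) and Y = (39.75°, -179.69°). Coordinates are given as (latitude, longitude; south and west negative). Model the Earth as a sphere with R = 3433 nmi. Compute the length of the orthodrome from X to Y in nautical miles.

5656 nmi

Haversine: a = sin²(Δφ/2)+cos φ₁ cos φ₂ sin²(Δλ/2) = 0.53838;  σ = 2·atan2(√a,√(1−a))
σ = 94.403° → d = Rσ = 3433·1.64764 = 5656 nmi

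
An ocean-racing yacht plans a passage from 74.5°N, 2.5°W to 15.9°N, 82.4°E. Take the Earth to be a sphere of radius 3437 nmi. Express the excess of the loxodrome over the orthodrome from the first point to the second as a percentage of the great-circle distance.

Great circle: σ = 1.2799 rad → d_gc = Rσ = 4398.9 nmi
Rhumb: Δφ = -1.0228, Δλ = +1.4818, Δψ = -1.7133, q = Δφ/Δψ = 0.5970 → d_rh = R√(Δφ²+q²Δλ²) = 4647.6 nmi
Excess = (4647.6 − 4398.9) / 4398.9 = 248.7 / 4398.9 = 5.654% ≈ 5.7%

5.7%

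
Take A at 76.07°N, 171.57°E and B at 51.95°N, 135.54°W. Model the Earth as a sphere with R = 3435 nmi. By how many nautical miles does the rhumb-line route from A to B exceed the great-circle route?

55 nmi

Great circle: cos σ = sin φ₁ sin φ₂ + cos φ₁ cos φ₂ cos Δλ,  σ = 0.5475 rad → d_gc = 1880.6 nmi
Rhumb line: Δψ = -1.0376, q = Δφ/Δψ = 0.4057, d_rh = R√(Δφ²+q²Δλ²) = 1935.4 nmi
Excess = 1935.4 − 1880.6 = 54.8 ≈ 55 nmi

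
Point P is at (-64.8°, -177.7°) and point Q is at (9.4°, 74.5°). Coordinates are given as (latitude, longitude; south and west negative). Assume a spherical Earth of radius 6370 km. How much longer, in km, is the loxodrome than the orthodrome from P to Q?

668 km

Great circle: cos σ = sin φ₁ sin φ₂ + cos φ₁ cos φ₂ cos Δλ,  σ = 1.8506 rad → d_gc = 11788.5 km
Rhumb line: Δψ = +1.6630, q = Δφ/Δψ = 0.7787, d_rh = R√(Δφ²+q²Δλ²) = 12456.1 km
Excess = 12456.1 − 11788.5 = 667.6 ≈ 668 km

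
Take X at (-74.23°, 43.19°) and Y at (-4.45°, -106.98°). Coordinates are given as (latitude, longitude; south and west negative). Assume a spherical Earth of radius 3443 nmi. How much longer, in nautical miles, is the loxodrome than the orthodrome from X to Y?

1183 nmi

Great circle: cos σ = sin φ₁ sin φ₂ + cos φ₁ cos φ₂ cos Δλ,  σ = 1.7319 rad → d_gc = 5962.9 nmi
Rhumb line: Δψ = +1.8992, q = Δφ/Δψ = 0.6413, d_rh = R√(Δφ²+q²Δλ²) = 7146.3 nmi
Excess = 7146.3 − 5962.9 = 1183.4 ≈ 1183 nmi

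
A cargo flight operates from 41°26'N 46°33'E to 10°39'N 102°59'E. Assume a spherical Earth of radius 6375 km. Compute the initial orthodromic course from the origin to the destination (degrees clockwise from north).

105.1°

N = sin Δλ·cos φ₂ = +0.8189;  D = cos φ₁ sin φ₂ − sin φ₁ cos φ₂ cos Δλ = -0.2210
initial course = atan2(N, D) = 105.10°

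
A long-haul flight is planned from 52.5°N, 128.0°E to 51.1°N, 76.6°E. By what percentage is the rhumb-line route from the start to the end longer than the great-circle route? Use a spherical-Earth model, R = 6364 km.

Great circle: σ = 0.5435 rad → d_gc = Rσ = 3458.7 km
Rhumb: Δφ = -0.0244, Δλ = -0.8971, Δψ = -0.0395, q = Δφ/Δψ = 0.6183 → d_rh = R√(Δφ²+q²Δλ²) = 3533.6 km
Excess = (3533.6 − 3458.7) / 3458.7 = 74.9 / 3458.7 = 2.17% ≈ 2.2%

2.2%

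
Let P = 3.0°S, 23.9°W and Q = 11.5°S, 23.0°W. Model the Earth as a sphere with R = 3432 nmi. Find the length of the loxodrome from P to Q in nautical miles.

512 nmi

Rhumb course C = atan2(Δλ, Δψ) with Δψ = ln[tan(π/4+φ₂/2)/tan(π/4+φ₁/2)] = -0.1497, Δλ = +0.0157 → C = 174.01°
d = R·|Δφ| / |cos C| = 3432·0.14835 / 0.99454 = 512 nmi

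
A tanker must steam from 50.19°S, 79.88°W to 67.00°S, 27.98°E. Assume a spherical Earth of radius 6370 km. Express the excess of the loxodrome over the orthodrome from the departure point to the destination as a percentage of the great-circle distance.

12.7%

Great circle: σ = 0.8888 rad → d_gc = Rσ = 5661.3 km
Rhumb: Δφ = -0.2934, Δλ = +1.8825, Δψ = -0.5765, q = Δφ/Δψ = 0.5089 → d_rh = R√(Δφ²+q²Δλ²) = 6382.8 km
Excess = (6382.8 − 5661.3) / 5661.3 = 721.5 / 5661.3 = 12.74% ≈ 12.7%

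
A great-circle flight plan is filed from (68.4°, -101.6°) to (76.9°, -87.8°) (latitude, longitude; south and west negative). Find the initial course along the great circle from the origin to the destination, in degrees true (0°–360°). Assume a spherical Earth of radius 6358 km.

19.4°

θ = atan2( sin Δλ·cos φ₂ ,  cos φ₁ sin φ₂ − sin φ₁ cos φ₂ cos Δλ )
  = atan2(+0.0541, +0.1539) = 19.36°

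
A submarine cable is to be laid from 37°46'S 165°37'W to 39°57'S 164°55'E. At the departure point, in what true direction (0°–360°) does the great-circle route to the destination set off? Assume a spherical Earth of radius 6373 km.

255.3°

θ = atan2( sin Δλ·cos φ₂ ,  cos φ₁ sin φ₂ − sin φ₁ cos φ₂ cos Δλ )
  = atan2(-0.3771, -0.0988) = 255.31°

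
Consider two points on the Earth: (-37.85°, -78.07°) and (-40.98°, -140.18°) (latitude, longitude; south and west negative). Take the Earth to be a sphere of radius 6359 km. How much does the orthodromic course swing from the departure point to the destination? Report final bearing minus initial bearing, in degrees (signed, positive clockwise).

Initial bearing θ₁ = atan2(sin Δλ cos φ₂, cos φ₁ sin φ₂ − sin φ₁ cos φ₂ cos Δλ) = 245.71°
Final bearing θ₂ = (initial bearing from the destination back to the start) + 180° = 287.57°
Δθ = θ₂ − θ₁ = +41.9°

+41.9°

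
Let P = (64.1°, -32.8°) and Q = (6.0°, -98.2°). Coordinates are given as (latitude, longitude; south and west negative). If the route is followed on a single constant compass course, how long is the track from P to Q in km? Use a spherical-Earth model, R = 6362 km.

8410 km

Δψ = ln[tan(π/4+φ₂/2)/tan(π/4+φ₁/2)] = -1.3650;  Δφ = -1.0140 rad,  Δλ = -1.1414 rad
q = Δφ/Δψ = 0.7429
d = R·√(Δφ² + q²Δλ²) = 6362·1.32186 = 8410 km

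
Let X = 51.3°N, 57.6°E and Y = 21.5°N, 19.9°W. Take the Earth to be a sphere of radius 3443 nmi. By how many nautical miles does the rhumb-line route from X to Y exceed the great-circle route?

Great circle: cos σ = sin φ₁ sin φ₂ + cos φ₁ cos φ₂ cos Δλ,  σ = 1.1462 rad → d_gc = 3946.4 nmi
Rhumb line: Δψ = -0.6621, q = Δφ/Δψ = 0.7855, d_rh = R√(Δφ²+q²Δλ²) = 4073.1 nmi
Excess = 4073.1 − 3946.4 = 126.7 ≈ 127 nmi

127 nmi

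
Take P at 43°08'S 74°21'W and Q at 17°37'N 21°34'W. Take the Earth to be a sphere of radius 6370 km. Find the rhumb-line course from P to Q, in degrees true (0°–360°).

38.7°

Meridional parts: M(φ₁)=-0.8360, M(φ₂)=+0.3124 → ΔM = +1.1485;  Δλ = +0.9212 rad
tan C = Δλ / ΔM = +0.8022 → C = 38.74°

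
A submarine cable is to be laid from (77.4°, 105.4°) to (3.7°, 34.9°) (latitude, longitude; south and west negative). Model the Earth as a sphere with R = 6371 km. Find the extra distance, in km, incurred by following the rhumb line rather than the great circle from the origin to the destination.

Great circle: cos σ = sin φ₁ sin φ₂ + cos φ₁ cos φ₂ cos Δλ,  σ = 1.4347 rad → d_gc = 9140.68 km
Rhumb line: Δψ = -2.1390, q = Δφ/Δψ = 0.6014, d_rh = R√(Δφ²+q²Δλ²) = 9454.23 km
Excess = 9454.23 − 9140.68 = 313.55 ≈ 314 km

314 km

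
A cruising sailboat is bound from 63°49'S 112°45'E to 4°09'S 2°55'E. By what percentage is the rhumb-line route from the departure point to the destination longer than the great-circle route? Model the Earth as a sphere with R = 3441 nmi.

7.4%

Great circle: σ = 1.6553 rad → d_gc = Rσ = 5695.8 nmi
Rhumb: Δφ = +1.0414, Δλ = -1.9170, Δψ = +1.3861, q = Δφ/Δψ = 0.7513 → d_rh = R√(Δφ²+q²Δλ²) = 6115.5 nmi
Excess = (6115.5 − 5695.8) / 5695.8 = 419.7 / 5695.8 = 7.37% ≈ 7.4%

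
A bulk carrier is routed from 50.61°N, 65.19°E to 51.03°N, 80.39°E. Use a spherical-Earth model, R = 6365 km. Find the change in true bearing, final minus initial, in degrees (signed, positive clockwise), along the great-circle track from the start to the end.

Initial bearing θ₁ = atan2(sin Δλ cos φ₂, cos φ₁ sin φ₂ − sin φ₁ cos φ₂ cos Δλ) = 81.61°
Final bearing θ₂ = (initial bearing from the destination back to the start) + 180° = 93.42°
Δθ = θ₂ − θ₁ = +11.8°

+11.8°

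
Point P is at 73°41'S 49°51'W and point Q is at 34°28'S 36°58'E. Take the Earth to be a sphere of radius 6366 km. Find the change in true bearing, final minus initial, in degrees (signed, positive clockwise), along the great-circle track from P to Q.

-78.2°

At departure: θ₁ = atan2(sin Δλ cos φ₂, cos φ₁ sin φ₂ − sin φ₁ cos φ₂ cos Δλ) = 97.96°
At arrival: θ₂ = atan2(sin Δλ cos φ₁, −cos φ₂ sin φ₁ + sin φ₂ cos φ₁ cos Δλ) = 19.72°
Δθ = θ₂ − θ₁ = -78.2°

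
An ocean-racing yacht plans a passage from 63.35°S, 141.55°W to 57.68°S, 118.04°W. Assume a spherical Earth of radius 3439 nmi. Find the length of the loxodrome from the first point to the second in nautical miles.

772 nmi

Rhumb course C = atan2(Δλ, Δψ) with Δψ = ln[tan(π/4+φ₂/2)/tan(π/4+φ₁/2)] = +0.2017, Δλ = +0.4103 → C = 63.83°
d = R·|Δφ| / |cos C| = 3439·0.09896 / 0.44107 = 772 nmi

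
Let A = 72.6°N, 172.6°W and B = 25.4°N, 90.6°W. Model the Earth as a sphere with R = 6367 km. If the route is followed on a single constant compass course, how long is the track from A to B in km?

7451 km

Δψ = ln[tan(π/4+φ₂/2)/tan(π/4+φ₁/2)] = -1.4186;  Δφ = -0.8238 rad,  Δλ = +1.4312 rad
q = Δφ/Δψ = 0.5807
d = R·√(Δφ² + q²Δλ²) = 6367·1.17020 = 7451 km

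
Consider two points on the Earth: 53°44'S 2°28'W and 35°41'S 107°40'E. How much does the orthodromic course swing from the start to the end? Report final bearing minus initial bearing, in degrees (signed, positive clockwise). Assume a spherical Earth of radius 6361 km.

-91.1°

At departure: θ₁ = atan2(sin Δλ cos φ₂, cos φ₁ sin φ₂ − sin φ₁ cos φ₂ cos Δλ) = 126.80°
At arrival: θ₂ = atan2(sin Δλ cos φ₁, −cos φ₂ sin φ₁ + sin φ₂ cos φ₁ cos Δλ) = 35.67°
Δθ = θ₂ − θ₁ = -91.1°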